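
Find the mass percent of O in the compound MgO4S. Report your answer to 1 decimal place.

53.2%

Molar mass = 1(24.31) + 4(16.00) + 1(32.07) = 120.380 g/mol
Mass of O per mole = 4 × 16.00 = 64.000 g
% O = 64.000 / 120.380 × 100 = 53.2%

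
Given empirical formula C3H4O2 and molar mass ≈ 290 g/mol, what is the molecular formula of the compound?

C12H16O8

Empirical-formula mass = 72.06 g/mol
n = 290 / 72.06 = 4.02 ≈ 4
Molecular formula = (C3H4O2)4 = C12H16O8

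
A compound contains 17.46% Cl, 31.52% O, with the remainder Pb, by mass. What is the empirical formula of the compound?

Cl2O8Pb

Assume 100 g: 17.46 g Cl, 31.52 g O, 51.02 g Pb.
Cl: 17.46 g ÷ 35.45 g/mol = 0.4925 mol
O: 31.52 g ÷ 16.00 g/mol = 1.97 mol
Pb: 51.02 g ÷ 207.2 g/mol = 0.2462 mol
Ratios (÷ 0.2462): Cl 2.000, O 8.000, Pb 1.000
≈ 2:8:1 → Cl2O8Pb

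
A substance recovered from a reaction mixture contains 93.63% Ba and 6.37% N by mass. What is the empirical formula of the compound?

Assume 100 g: 93.63 g Ba, 6.37 g N.
Ba: 93.63 g ÷ 137.33 g/mol = 0.6818 mol
N: 6.37 g ÷ 14.01 g/mol = 0.4547 mol
Ratios (÷ 0.4547): Ba 1.500, N 1.000
Multiply by 2: Ba 3.00, N 2.00 → Ba3N2

Ba3N2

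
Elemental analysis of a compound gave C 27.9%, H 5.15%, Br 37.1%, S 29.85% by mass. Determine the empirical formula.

Assume 100 g: 27.9 g C, 5.15 g H, 37.1 g Br, 29.85 g S.
C: 27.9 g ÷ 12.01 g/mol = 2.323 mol
H: 5.15 g ÷ 1.008 g/mol = 5.109 mol
Br: 37.1 g ÷ 79.90 g/mol = 0.4643 mol
S: 29.85 g ÷ 32.07 g/mol = 0.9308 mol
Ratios (÷ 0.4643): C 5.003, H 11.003, Br 1.000, S 2.005
≈ 5:11:1:2 → C5H11BrS2

C5H11BrS2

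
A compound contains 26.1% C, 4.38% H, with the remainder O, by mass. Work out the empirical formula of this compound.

Assume 100 g: 26.1 g C, 4.38 g H, 69.52 g O.
n(C) = 26.1/12.01 = 2.173, n(H) = 4.38/1.008 = 4.345, n(O) = 69.52/16.00 = 4.345
Smallest is C at 2.173 mol; normalising gives C 1.000, H 1.999, O 1.999
≈ 1:2:2 → CH2O2

CH2O2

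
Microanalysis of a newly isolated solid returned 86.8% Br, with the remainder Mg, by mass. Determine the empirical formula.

Br2Mg

Assume 100 g: 86.8 g Br, 13.2 g Mg.
Br: 86.8 g ÷ 79.90 g/mol = 1.086 mol
Mg: 13.2 g ÷ 24.31 g/mol = 0.543 mol
Divide by the smallest (0.543 mol Mg): Br 2.001, Mg 1.000
Ratio ≈ 2:1, so the empirical formula is Br2Mg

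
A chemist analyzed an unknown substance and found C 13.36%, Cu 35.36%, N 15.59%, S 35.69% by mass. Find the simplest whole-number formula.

Assume 100 g: 13.36 g C, 35.36 g Cu, 15.59 g N, 35.69 g S.
C: 13.36 g ÷ 12.01 g/mol = 1.112 mol
Cu: 35.36 g ÷ 63.55 g/mol = 0.5564 mol
N: 15.59 g ÷ 14.01 g/mol = 1.113 mol
S: 35.69 g ÷ 32.07 g/mol = 1.113 mol
Ratios (÷ 0.5564): C 1.999, Cu 1.000, N 2.000, S 2.000
≈ 2:1:2:2 → C2CuN2S2

C2CuN2S2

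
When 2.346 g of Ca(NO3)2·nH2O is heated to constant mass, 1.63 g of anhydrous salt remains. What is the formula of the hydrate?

Mass of water lost = 2.346 − 1.63 = 0.716 g → 0.716 / 18.02 = 0.03973 mol H2O
Molar mass of Ca(NO3)2 = 164.10 g/mol → mol Ca(NO3)2 = 1.63 / 164.10 = 0.009933
n = 0.03973 / 0.009933 = 4.00 ≈ 4 → Ca(NO3)2·4H2O

Ca(NO3)2·4H2O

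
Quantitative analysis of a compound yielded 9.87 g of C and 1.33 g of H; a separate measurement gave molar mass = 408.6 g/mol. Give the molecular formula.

C30H48

n(C) = 9.87/12.01 = 0.8218, n(H) = 1.33/1.008 = 1.319
Ratios (÷ 0.8218): C 1.000, H 1.606
Multiply by 5: C 5.00, H 8.03 → C5H8
Empirical-formula mass = 68.11 g/mol
n = 408.6 / 68.11 = 6.00 ≈ 6
Molecular formula = (C5H8)×6 = C30H48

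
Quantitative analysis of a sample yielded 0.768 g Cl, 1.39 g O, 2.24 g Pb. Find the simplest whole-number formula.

Cl2O8Pb

n(Cl) = 0.768/35.45 = 0.02166, n(O) = 1.39/16.00 = 0.08687, n(Pb) = 2.24/207.2 = 0.01081
Divide by the smallest (0.01081 mol Pb): Cl 2.004, O 8.036, Pb 1.000
≈ 2:8:1 → Cl2O8Pb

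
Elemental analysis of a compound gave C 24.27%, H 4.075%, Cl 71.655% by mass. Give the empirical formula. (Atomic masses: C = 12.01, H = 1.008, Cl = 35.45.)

CH2Cl

Assume 100 g: 24.27 g C, 4.075 g H, 71.655 g Cl.
C: 24.27 g ÷ 12.01 g/mol = 2.021 mol
H: 4.075 g ÷ 1.008 g/mol = 4.043 mol
Cl: 71.655 g ÷ 35.45 g/mol = 2.021 mol
Smallest is C at 2.021 mol; normalising gives C 1.000, H 2.001, Cl 1.000
Ratio ≈ 1:2:1, so the empirical formula is CH2Cl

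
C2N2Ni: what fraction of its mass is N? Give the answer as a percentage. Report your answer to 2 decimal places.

25.30%

Molar mass = 2(12.01) + 2(14.01) + 1(58.69) = 110.730 g/mol
Mass of N per mole = 2 × 14.01 = 28.020 g
% N = 28.020 / 110.730 × 100 = 25.30%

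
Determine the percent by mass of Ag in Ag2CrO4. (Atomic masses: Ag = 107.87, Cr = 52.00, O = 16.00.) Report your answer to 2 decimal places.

Molar mass = 2(107.87) + 1(52.00) + 4(16.00) = 331.740 g/mol
Mass of Ag per mole = 2 × 107.87 = 215.740 g
% Ag = 215.740 / 331.740 × 100 = 65.03%

65.03%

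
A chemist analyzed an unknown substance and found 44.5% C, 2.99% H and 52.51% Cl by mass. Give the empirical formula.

C5H4Cl2

Assume 100 g: 44.5 g C, 2.99 g H, 52.51 g Cl.
C: 44.5 g ÷ 12.01 g/mol = 3.705 mol
H: 2.99 g ÷ 1.008 g/mol = 2.966 mol
Cl: 52.51 g ÷ 35.45 g/mol = 1.481 mol
Smallest is Cl at 1.481 mol; normalising gives C 2.501, H 2.003, Cl 1.000
×2: C 5.00, H 4.01, Cl 2.00 → C5H4Cl2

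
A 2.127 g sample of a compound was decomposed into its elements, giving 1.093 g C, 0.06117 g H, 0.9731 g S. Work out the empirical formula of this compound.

Moles — C: 1.093 / 12.01 = 0.09101 mol; H: 0.06117 / 1.008 = 0.06068 mol; S: 0.9731 / 32.07 = 0.03034 mol
Smallest is S at 0.03034 mol; normalising gives C 2.999, H 2.000, S 1.000
≈ 3:2:1 → C3H2S

C3H2S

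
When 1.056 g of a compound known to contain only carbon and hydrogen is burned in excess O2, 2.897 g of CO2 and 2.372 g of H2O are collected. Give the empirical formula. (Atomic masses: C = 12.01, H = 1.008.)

CH4

mol C = 2.897 / 44.01 = 0.06583; mass C = 0.06583 × 12.01 = 0.7906 g
mol H = 2 × (2.372 / 18.02) = 0.2633; mass H = 0.2633 × 1.008 = 0.2654 g
Ratios (÷ 0.06583): C 1.000, H 3.999
→ CH4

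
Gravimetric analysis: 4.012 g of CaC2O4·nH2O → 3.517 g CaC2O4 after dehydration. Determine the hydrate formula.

Mass of water lost = 4.012 − 3.517 = 0.495 g → 0.495 / 18.02 = 0.02747 mol H2O
Molar mass of CaC2O4 = 128.10 g/mol → mol CaC2O4 = 3.517 / 128.10 = 0.02746
n = 0.02747 / 0.02746 = 1.00 ≈ 1 → CaC2O4·H2O

CaC2O4·H2O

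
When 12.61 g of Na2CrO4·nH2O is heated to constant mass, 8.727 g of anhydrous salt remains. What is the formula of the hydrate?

Na2CrO4·4H2O

Mass of water lost = 12.61 − 8.727 = 3.883 g → 3.883 / 18.02 = 0.2155 mol H2O
Molar mass of Na2CrO4 = 161.98 g/mol → mol Na2CrO4 = 8.727 / 161.98 = 0.05388
n = 0.2155 / 0.05388 = 4.00 ≈ 4 → Na2CrO4·4H2O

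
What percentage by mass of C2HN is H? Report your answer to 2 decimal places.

2.58%

Molar mass = 2(12.01) + 1(1.008) + 1(14.01) = 39.038 g/mol
Mass of H per mole = 1 × 1.008 = 1.008 g
% H = 1.008 / 39.038 × 100 = 2.58%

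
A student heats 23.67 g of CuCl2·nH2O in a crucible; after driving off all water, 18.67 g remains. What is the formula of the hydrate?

CuCl2·2H2O

Mass of water lost = 23.67 − 18.67 = 5 g → 5 / 18.02 = 0.2775 mol H2O
Molar mass of CuCl2 = 134.45 g/mol → mol CuCl2 = 18.67 / 134.45 = 0.1389
n = 0.2775 / 0.1389 = 2.00 ≈ 2 → CuCl2·2H2O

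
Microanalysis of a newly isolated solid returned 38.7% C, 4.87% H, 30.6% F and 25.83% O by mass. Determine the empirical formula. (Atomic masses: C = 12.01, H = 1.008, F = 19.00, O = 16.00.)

C2H3FO

Assume 100 g: 38.7 g C, 4.87 g H, 30.6 g F, 25.83 g O.
n(C) = 38.7/12.01 = 3.222, n(H) = 4.87/1.008 = 4.831, n(F) = 30.6/19.00 = 1.611, n(O) = 25.83/16.00 = 1.614
Divide by the smallest (1.611 mol F): C 2.001, H 3.000, F 1.000, O 1.002
→ C2H3FO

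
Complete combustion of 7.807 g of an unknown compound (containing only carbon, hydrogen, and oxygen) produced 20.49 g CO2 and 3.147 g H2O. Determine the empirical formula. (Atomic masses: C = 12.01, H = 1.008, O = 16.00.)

mol C = 20.49 / 44.01 = 0.4656; mass C = 0.4656 × 12.01 = 5.592 g
mol H = 2 × (3.147 / 18.02) = 0.3493; mass H = 0.3493 × 1.008 = 0.3521 g
mass O = 7.807 − (5.944) = 1.863 g → mol O = 0.1165
Smallest is O at 0.1165 mol; normalising gives C 3.998, H 2.999, O 1.000
≈ 4:3:1 → C4H3O

C4H3O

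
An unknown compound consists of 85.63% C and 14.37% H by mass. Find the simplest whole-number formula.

CH2

Assume 100 g: 85.63 g C, 14.37 g H.
n(C) = 85.63/12.01 = 7.13, n(H) = 14.37/1.008 = 14.26
Ratios (÷ 7.13): C 1.000, H 1.999
→ CH2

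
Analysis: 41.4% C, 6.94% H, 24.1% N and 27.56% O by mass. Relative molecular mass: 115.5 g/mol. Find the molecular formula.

Assume 100 g: 41.4 g C, 6.94 g H, 24.1 g N, 27.56 g O.
n(C) = 41.4/12.01 = 3.447, n(H) = 6.94/1.008 = 6.885, n(N) = 24.1/14.01 = 1.72, n(O) = 27.56/16.00 = 1.722
Smallest is N at 1.72 mol; normalising gives C 2.004, H 4.002, N 1.000, O 1.001
≈ 2:4:1:1 → C2H4NO
Empirical-formula mass = 58.06 g/mol
n = 115.5 / 58.06 = 1.99 ≈ 2
Molecular formula = (C2H4NO)×2 = C4H8N2O2

C4H8N2O2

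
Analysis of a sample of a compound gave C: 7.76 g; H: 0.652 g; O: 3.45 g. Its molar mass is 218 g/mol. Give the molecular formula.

C12H12O4

Moles — C: 7.76 / 12.01 = 0.6461 mol; H: 0.652 / 1.008 = 0.6468 mol; O: 3.45 / 16.00 = 0.2156 mol
Divide by the smallest (0.2156 mol O): C 2.997, H 3.000, O 1.000
≈ 3:3:1 → C3H3O
Empirical-formula mass = 55.05 g/mol
n = 218 / 55.05 = 3.96 ≈ 4
Molecular formula = (C3H3O)×4 = C12H12O4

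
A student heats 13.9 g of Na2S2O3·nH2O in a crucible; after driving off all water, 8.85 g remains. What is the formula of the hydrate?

Na2S2O3·5H2O

Mass of water lost = 13.9 − 8.85 = 5.05 g → 5.05 / 18.02 = 0.2802 mol H2O
Molar mass of Na2S2O3 = 158.12 g/mol → mol Na2S2O3 = 8.85 / 158.12 = 0.05597
n = 0.2802 / 0.05597 = 5.01 ≈ 5 → Na2S2O3·5H2O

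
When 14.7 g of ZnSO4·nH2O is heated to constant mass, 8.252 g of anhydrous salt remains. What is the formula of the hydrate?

Mass of water lost = 14.7 − 8.252 = 6.448 g → 6.448 / 18.02 = 0.3578 mol H2O
Molar mass of ZnSO4 = 161.45 g/mol → mol ZnSO4 = 8.252 / 161.45 = 0.05111
n = 0.3578 / 0.05111 = 7.00 ≈ 7 → ZnSO4·7H2O

ZnSO4·7H2O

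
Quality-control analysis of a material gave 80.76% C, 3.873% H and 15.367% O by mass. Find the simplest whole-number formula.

C7H4O

Assume 100 g: 80.76 g C, 3.873 g H, 15.367 g O.
n(C) = 80.76/12.01 = 6.724, n(H) = 3.873/1.008 = 3.842, n(O) = 15.367/16.00 = 0.9604
Ratios (÷ 0.9604): C 7.001, H 4.001, O 1.000
≈ 7:4:1 → C7H4O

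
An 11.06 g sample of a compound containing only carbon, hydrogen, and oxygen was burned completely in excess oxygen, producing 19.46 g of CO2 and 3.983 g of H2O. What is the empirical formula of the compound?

C4H4O3

mol C = 19.46 / 44.01 = 0.4422; mass C = 0.4422 × 12.01 = 5.310 g
mol H = 2 × (3.983 / 18.02) = 0.4421; mass H = 0.4421 × 1.008 = 0.4456 g
mass O = 11.06 − (5.756) = 5.304 g → mol O = 0.3315
Smallest is O at 0.3315 mol; normalising gives C 1.334, H 1.334, O 1.000
Scaling by 3: C 4.00, H 4.00, O 3.00 → C4H4O3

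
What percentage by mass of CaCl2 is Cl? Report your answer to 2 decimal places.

63.89%

Molar mass = 1(40.08) + 2(35.45) = 110.980 g/mol
Mass of Cl per mole = 2 × 35.45 = 70.900 g
% Cl = 70.900 / 110.980 × 100 = 63.89%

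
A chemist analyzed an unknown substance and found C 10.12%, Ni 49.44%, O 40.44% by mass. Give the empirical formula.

Assume 100 g: 10.12 g C, 49.44 g Ni, 40.44 g O.
Moles — C: 10.12 / 12.01 = 0.8426 mol; Ni: 49.44 / 58.69 = 0.8424 mol; O: 40.44 / 16.00 = 2.527 mol
Ratios (÷ 0.8424): C 1.000, Ni 1.000, O 3.000
Ratio ≈ 1:1:3, so the empirical formula is CNiO3

CNiO3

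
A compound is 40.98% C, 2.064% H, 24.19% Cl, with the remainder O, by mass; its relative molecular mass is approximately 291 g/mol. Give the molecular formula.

Assume 100 g: 40.98 g C, 2.064 g H, 24.19 g Cl, 32.766 g O.
C: 40.98 g ÷ 12.01 g/mol = 3.412 mol
H: 2.064 g ÷ 1.008 g/mol = 2.048 mol
Cl: 24.19 g ÷ 35.45 g/mol = 0.6824 mol
O: 32.766 g ÷ 16.00 g/mol = 2.048 mol
Divide by the smallest (0.6824 mol Cl): C 5.000, H 3.001, Cl 1.000, O 3.001
Ratio ≈ 5:3:1:3, so the empirical formula is C5H3ClO3
Empirical-formula mass = 146.52 g/mol
n = 291 / 146.52 = 1.99 ≈ 2
Molecular formula = (C5H3ClO3)×2 = C10H6Cl2O6

C10H6Cl2O6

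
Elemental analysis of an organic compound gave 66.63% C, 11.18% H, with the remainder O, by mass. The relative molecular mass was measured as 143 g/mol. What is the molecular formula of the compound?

C8H16O2

Assume 100 g: 66.63 g C, 11.18 g H, 22.19 g O.
Moles — C: 66.63 / 12.01 = 5.548 mol; H: 11.18 / 1.008 = 11.09 mol; O: 22.19 / 16.00 = 1.387 mol
Smallest is O at 1.387 mol; normalising gives C 4.000, H 7.997, O 1.000
≈ 4:8:1 → C4H8O
Empirical-formula mass = 72.10 g/mol
n = 143 / 72.10 = 1.98 ≈ 2
Molecular formula = (C4H8O)×2 = C8H16O2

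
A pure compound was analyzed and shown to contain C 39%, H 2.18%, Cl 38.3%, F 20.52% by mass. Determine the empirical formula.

C3H2ClF

Assume 100 g: 39 g C, 2.18 g H, 38.3 g Cl, 20.52 g F.
n(C) = 39/12.01 = 3.247, n(H) = 2.18/1.008 = 2.163, n(Cl) = 38.3/35.45 = 1.08, n(F) = 20.52/19.00 = 1.08
Ratios (÷ 1.08): C 3.007, H 2.002, Cl 1.000, F 1.000
Ratio ≈ 3:2:1:1, so the empirical formula is C3H2ClF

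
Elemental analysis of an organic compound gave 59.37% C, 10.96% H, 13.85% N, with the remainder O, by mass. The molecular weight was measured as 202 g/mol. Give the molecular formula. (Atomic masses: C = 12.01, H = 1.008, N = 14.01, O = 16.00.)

Assume 100 g: 59.37 g C, 10.96 g H, 13.85 g N, 15.82 g O.
Moles — C: 59.37 / 12.01 = 4.943 mol; H: 10.96 / 1.008 = 10.87 mol; N: 13.85 / 14.01 = 0.9886 mol; O: 15.82 / 16.00 = 0.9888 mol
Ratios (÷ 0.9886): C 5.000, H 10.999, N 1.000, O 1.000
→ C5H11NO
Empirical-formula mass = 101.15 g/mol
n = 202 / 101.15 = 2.00 ≈ 2
Molecular formula = (C5H11NO)×2 = C10H22N2O2

C10H22N2O2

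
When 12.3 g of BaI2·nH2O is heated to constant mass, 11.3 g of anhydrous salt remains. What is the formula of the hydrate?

Mass of water lost = 12.3 − 11.3 = 1 g → 1 / 18.02 = 0.05549 mol H2O
Molar mass of BaI2 = 391.13 g/mol → mol BaI2 = 11.3 / 391.13 = 0.02889
n = 0.05549 / 0.02889 = 1.92 ≈ 2 → BaI2·2H2O

BaI2·2H2O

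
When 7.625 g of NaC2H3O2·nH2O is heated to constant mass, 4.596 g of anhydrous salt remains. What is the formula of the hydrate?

NaC2H3O2·3H2O

Mass of water lost = 7.625 − 4.596 = 3.029 g → 3.029 / 18.02 = 0.1681 mol H2O
Molar mass of NaC2H3O2 = 82.03 g/mol → mol NaC2H3O2 = 4.596 / 82.03 = 0.05603
n = 0.1681 / 0.05603 = 3.00 ≈ 3 → NaC2H3O2·3H2O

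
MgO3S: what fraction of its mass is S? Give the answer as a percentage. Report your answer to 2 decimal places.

Molar mass = 1(24.31) + 3(16.00) + 1(32.07) = 104.380 g/mol
Mass of S per mole = 1 × 32.07 = 32.070 g
% S = 32.070 / 104.380 × 100 = 30.72%

30.72%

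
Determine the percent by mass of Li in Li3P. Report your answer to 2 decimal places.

40.20%

Molar mass = 3(6.94) + 1(30.97) = 51.790 g/mol
Mass of Li per mole = 3 × 6.94 = 20.820 g
% Li = 20.820 / 51.790 × 100 = 40.20%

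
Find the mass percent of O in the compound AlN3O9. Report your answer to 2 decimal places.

Molar mass = 1(26.98) + 3(14.01) + 9(16.00) = 213.010 g/mol
Mass of O per mole = 9 × 16.00 = 144.000 g
% O = 144.000 / 213.010 × 100 = 67.60%

67.60%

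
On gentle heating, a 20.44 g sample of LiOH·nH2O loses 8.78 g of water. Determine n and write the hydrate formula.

Mass of anhydrous LiOH = 20.44 − 8.78 = 11.66 g
mol H2O = 8.78 / 18.02 = 0.4872
Molar mass of LiOH = 23.95 g/mol → mol LiOH = 11.66 / 23.95 = 0.4869
n = 0.4872 / 0.4869 = 1.00 ≈ 1 → LiOH·H2O

LiOH·H2O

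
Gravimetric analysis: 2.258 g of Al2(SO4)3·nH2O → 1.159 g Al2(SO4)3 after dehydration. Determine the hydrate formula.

Mass of water lost = 2.258 − 1.159 = 1.099 g → 1.099 / 18.02 = 0.06099 mol H2O
Molar mass of Al2(SO4)3 = 342.17 g/mol → mol Al2(SO4)3 = 1.159 / 342.17 = 0.003387
n = 0.06099 / 0.003387 = 18.01 ≈ 18 → Al2(SO4)3·18H2O

Al2(SO4)3·18H2O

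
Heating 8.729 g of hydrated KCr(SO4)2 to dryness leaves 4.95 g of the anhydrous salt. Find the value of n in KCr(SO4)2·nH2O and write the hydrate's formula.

KCr(SO4)2·12H2O

Mass of water lost = 8.729 − 4.95 = 3.779 g → 3.779 / 18.02 = 0.2097 mol H2O
Molar mass of KCr(SO4)2 = 283.24 g/mol → mol KCr(SO4)2 = 4.95 / 283.24 = 0.01748
n = 0.2097 / 0.01748 = 12.00 ≈ 12 → KCr(SO4)2·12H2O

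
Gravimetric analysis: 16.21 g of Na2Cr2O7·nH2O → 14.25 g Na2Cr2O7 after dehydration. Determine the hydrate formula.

Na2Cr2O7·2H2O

Mass of water lost = 16.21 − 14.25 = 1.96 g → 1.96 / 18.02 = 0.1088 mol H2O
Molar mass of Na2Cr2O7 = 261.98 g/mol → mol Na2Cr2O7 = 14.25 / 261.98 = 0.05439
n = 0.1088 / 0.05439 = 2.00 ≈ 2 → Na2Cr2O7·2H2O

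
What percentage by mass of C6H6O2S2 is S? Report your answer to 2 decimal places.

36.81%

Molar mass = 6(12.01) + 6(1.008) + 2(16.00) + 2(32.07) = 174.248 g/mol
Mass of S per mole = 2 × 32.07 = 64.140 g
% S = 64.140 / 174.248 × 100 = 36.81%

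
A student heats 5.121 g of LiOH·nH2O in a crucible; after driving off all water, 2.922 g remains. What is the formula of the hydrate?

Mass of water lost = 5.121 − 2.922 = 2.199 g → 2.199 / 18.02 = 0.122 mol H2O
Molar mass of LiOH = 23.95 g/mol → mol LiOH = 2.922 / 23.95 = 0.122
n = 0.122 / 0.122 = 1.00 ≈ 1 → LiOH·H2O

LiOH·H2O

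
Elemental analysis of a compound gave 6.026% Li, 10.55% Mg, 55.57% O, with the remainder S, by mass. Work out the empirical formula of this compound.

Assume 100 g: 6.026 g Li, 10.55 g Mg, 55.57 g O, 27.854 g S.
n(Li) = 6.026/6.94 = 0.8683, n(Mg) = 10.55/24.31 = 0.434, n(O) = 55.57/16.00 = 3.473, n(S) = 27.854/32.07 = 0.8685
Divide by the smallest (0.434 mol Mg): Li 2.001, Mg 1.000, O 8.003, S 2.001
Ratio ≈ 2:1:8:2, so the empirical formula is Li2MgO8S2

Li2MgO8S2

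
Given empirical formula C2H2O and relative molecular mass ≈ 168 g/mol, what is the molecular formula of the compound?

Empirical-formula mass = 42.04 g/mol
n = 168 / 42.04 = 4.00 ≈ 4
Molecular formula = (C2H2O)4 = C8H8O4

C8H8O4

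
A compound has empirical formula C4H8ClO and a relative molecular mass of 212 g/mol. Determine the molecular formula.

C8H16Cl2O2

Empirical-formula mass = 107.55 g/mol
n = 212 / 107.55 = 1.97 ≈ 2
Molecular formula = (C4H8ClO)2 = C8H16Cl2O2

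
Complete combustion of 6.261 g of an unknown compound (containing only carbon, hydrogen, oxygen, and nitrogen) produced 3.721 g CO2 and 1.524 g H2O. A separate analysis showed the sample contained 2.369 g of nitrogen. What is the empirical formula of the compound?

CH2N2O2

mol C = 3.721 / 44.01 = 0.08455; mass C = 0.08455 × 12.01 = 1.015 g
mol H = 2 × (1.524 / 18.02) = 0.1691; mass H = 0.1691 × 1.008 = 0.1705 g
mol N = 2.369 / 14.01 = 0.1691
mass O = 6.261 − (3.555) = 2.706 g → mol O = 0.1691
Smallest is C at 0.08455 mol; normalising gives C 1.000, H 2.001, N 2.000, O 2.000
≈ 1:2:2:2 → CH2N2O2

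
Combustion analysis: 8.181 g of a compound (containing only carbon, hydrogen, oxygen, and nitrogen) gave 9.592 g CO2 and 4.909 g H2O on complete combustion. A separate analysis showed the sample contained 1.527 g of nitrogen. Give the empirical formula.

C2H5NO2

mol C = 9.592 / 44.01 = 0.2180; mass C = 0.2180 × 12.01 = 2.618 g
mol H = 2 × (4.909 / 18.02) = 0.5448; mass H = 0.5448 × 1.008 = 0.5492 g
mol N = 1.527 / 14.01 = 0.1090
mass O = 8.181 − (4.694) = 3.487 g → mol O = 0.2180
Smallest is N at 0.109 mol; normalising gives C 2.000, H 4.999, N 1.000, O 2.000
→ C2H5NO2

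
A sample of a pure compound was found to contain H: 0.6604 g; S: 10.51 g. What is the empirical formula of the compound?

H2S

n(H) = 0.6604/1.008 = 0.6552, n(S) = 10.51/32.07 = 0.3277
Divide by the smallest (0.3277 mol S): H 1.999, S 1.000
→ H2S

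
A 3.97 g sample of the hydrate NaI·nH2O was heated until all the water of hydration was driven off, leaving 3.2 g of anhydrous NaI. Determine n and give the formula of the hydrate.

Mass of water lost = 3.97 − 3.2 = 0.77 g → 0.77 / 18.02 = 0.04273 mol H2O
Molar mass of NaI = 149.89 g/mol → mol NaI = 3.2 / 149.89 = 0.02135
n = 0.04273 / 0.02135 = 2.00 ≈ 2 → NaI·2H2O

NaI·2H2O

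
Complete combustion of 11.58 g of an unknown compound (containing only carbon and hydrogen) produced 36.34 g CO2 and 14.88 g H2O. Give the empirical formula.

mol C = 36.34 / 44.01 = 0.8257; mass C = 0.8257 × 12.01 = 9.917 g
mol H = 2 × (14.88 / 18.02) = 1.651; mass H = 1.651 × 1.008 = 1.665 g
Ratios (÷ 0.8257): C 1.000, H 2.000
≈ 1:2 → CH2

CH2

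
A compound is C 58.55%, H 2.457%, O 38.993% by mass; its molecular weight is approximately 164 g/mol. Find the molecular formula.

C8H4O4

Assume 100 g: 58.55 g C, 2.457 g H, 38.993 g O.
C: 58.55 g ÷ 12.01 g/mol = 4.875 mol
H: 2.457 g ÷ 1.008 g/mol = 2.438 mol
O: 38.993 g ÷ 16.00 g/mol = 2.437 mol
Divide by the smallest (2.437 mol O): C 2.000, H 1.000, O 1.000
→ C2HO
Empirical-formula mass = 41.03 g/mol
n = 164 / 41.03 = 4.00 ≈ 4
Molecular formula = (C2HO)×4 = C8H4O4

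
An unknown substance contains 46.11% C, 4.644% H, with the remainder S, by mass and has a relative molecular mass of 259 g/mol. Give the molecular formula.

Assume 100 g: 46.11 g C, 4.644 g H, 49.246 g S.
C: 46.11 g ÷ 12.01 g/mol = 3.839 mol
H: 4.644 g ÷ 1.008 g/mol = 4.607 mol
S: 49.246 g ÷ 32.07 g/mol = 1.536 mol
Ratios (÷ 1.536): C 2.500, H 3.000, S 1.000
×2: C 5.00, H 6.00, S 2.00 → C5H6S2
Empirical-formula mass = 130.24 g/mol
n = 259 / 130.24 = 1.99 ≈ 2
Molecular formula = (C5H6S2)×2 = C10H12S4

C10H12S4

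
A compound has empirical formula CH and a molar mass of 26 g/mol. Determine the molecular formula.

Empirical-formula mass = 13.02 g/mol
n = 26 / 13.02 = 2.00 ≈ 2
Molecular formula = (CH)2 = C2H2

C2H2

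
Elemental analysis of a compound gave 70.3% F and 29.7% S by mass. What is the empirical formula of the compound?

Assume 100 g: 70.3 g F, 29.7 g S.
Moles — F: 70.3 / 19.00 = 3.7 mol; S: 29.7 / 32.07 = 0.9261 mol
Divide by the smallest (0.9261 mol S): F 3.995, S 1.000
Ratio ≈ 4:1, so the empirical formula is F4S

F4S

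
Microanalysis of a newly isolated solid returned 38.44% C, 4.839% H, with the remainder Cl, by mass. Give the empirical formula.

Assume 100 g: 38.44 g C, 4.839 g H, 56.721 g Cl.
C: 38.44 g ÷ 12.01 g/mol = 3.201 mol
H: 4.839 g ÷ 1.008 g/mol = 4.801 mol
Cl: 56.721 g ÷ 35.45 g/mol = 1.6 mol
Divide by the smallest (1.6 mol Cl): C 2.000, H 3.000, Cl 1.000
Ratio ≈ 2:3:1, so the empirical formula is C2H3Cl

C2H3Cl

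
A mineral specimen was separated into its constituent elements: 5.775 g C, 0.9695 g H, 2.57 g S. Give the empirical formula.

C6H12S

C: 5.775 g ÷ 12.01 g/mol = 0.4808 mol
H: 0.9695 g ÷ 1.008 g/mol = 0.9618 mol
S: 2.57 g ÷ 32.07 g/mol = 0.08014 mol
Ratios (÷ 0.08014): C 6.000, H 12.002, S 1.000
≈ 6:12:1 → C6H12S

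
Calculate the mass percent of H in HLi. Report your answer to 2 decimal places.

Molar mass = 1(1.008) + 1(6.94) = 7.948 g/mol
Mass of H per mole = 1 × 1.008 = 1.008 g
% H = 1.008 / 7.948 × 100 = 12.68%

12.68%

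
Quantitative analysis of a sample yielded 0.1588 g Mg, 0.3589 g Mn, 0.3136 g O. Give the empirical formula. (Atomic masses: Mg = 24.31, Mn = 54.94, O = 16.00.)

MgMnO3

Moles — Mg: 0.1588 / 24.31 = 0.006532 mol; Mn: 0.3589 / 54.94 = 0.006533 mol; O: 0.3136 / 16.00 = 0.0196 mol
Ratios (÷ 0.006532): Mg 1.000, Mn 1.000, O 3.000
Ratio ≈ 1:1:3, so the empirical formula is MgMnO3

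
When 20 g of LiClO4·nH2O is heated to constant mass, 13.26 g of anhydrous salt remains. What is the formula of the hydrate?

LiClO4·3H2O

Mass of water lost = 20 − 13.26 = 6.74 g → 6.74 / 18.02 = 0.374 mol H2O
Molar mass of LiClO4 = 106.39 g/mol → mol LiClO4 = 13.26 / 106.39 = 0.1246
n = 0.374 / 0.1246 = 3.00 ≈ 3 → LiClO4·3H2O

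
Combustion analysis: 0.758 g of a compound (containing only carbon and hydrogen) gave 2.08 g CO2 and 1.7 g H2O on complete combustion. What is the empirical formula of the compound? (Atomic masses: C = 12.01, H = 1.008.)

CH4

mol C = 2.08 / 44.01 = 0.04726; mass C = 0.04726 × 12.01 = 0.5676 g
mol H = 2 × (1.7 / 18.02) = 0.1887; mass H = 0.1887 × 1.008 = 0.1902 g
Ratios (÷ 0.04726): C 1.000, H 3.992
→ CH4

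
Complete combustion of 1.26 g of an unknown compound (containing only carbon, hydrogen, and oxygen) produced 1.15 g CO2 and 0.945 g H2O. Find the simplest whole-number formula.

CH4O2

mol C = 1.15 / 44.01 = 0.02613; mass C = 0.02613 × 12.01 = 0.3138 g
mol H = 2 × (0.945 / 18.02) = 0.1049; mass H = 0.1049 × 1.008 = 0.1057 g
mass O = 1.26 − (0.4195) = 0.8405 g → mol O = 0.05253
Smallest is C at 0.02613 mol; normalising gives C 1.000, H 4.014, O 2.010
→ CH4O2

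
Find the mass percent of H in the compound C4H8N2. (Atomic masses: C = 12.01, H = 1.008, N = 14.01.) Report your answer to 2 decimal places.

Molar mass = 4(12.01) + 8(1.008) + 2(14.01) = 84.124 g/mol
Mass of H per mole = 8 × 1.008 = 8.064 g
% H = 8.064 / 84.124 × 100 = 9.59%

9.59%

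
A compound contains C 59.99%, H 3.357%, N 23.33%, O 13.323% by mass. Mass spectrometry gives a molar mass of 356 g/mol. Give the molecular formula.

C18H12N6O3

Assume 100 g: 59.99 g C, 3.357 g H, 23.33 g N, 13.323 g O.
n(C) = 59.99/12.01 = 4.995, n(H) = 3.357/1.008 = 3.33, n(N) = 23.33/14.01 = 1.665, n(O) = 13.323/16.00 = 0.8327
Smallest is O at 0.8327 mol; normalising gives C 5.999, H 4.000, N 2.000, O 1.000
≈ 6:4:2:1 → C6H4N2O
Empirical-formula mass = 120.11 g/mol
n = 356 / 120.11 = 2.96 ≈ 3
Molecular formula = (C6H4N2O)×3 = C18H12N6O3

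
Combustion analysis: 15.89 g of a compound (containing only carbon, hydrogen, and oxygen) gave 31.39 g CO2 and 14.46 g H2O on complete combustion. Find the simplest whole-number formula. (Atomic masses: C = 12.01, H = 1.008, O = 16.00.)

C4H9O2

mol C = 31.39 / 44.01 = 0.7132; mass C = 0.7132 × 12.01 = 8.566 g
mol H = 2 × (14.46 / 18.02) = 1.605; mass H = 1.605 × 1.008 = 1.618 g
mass O = 15.89 − (10.18) = 5.706 g → mol O = 0.3566
Divide by the smallest (0.3566 mol O): C 2.000, H 4.500, O 1.000
Scaling by 2: C 4.00, H 9.00, O 2.00 → C4H9O2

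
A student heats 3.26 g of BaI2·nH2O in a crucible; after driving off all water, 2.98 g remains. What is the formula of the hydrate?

BaI2·2H2O

Mass of water lost = 3.26 − 2.98 = 0.28 g → 0.28 / 18.02 = 0.01554 mol H2O
Molar mass of BaI2 = 391.13 g/mol → mol BaI2 = 2.98 / 391.13 = 0.007619
n = 0.01554 / 0.007619 = 2.04 ≈ 2 → BaI2·2H2O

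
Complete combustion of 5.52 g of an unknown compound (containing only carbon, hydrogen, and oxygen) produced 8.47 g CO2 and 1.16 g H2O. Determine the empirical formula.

mol C = 8.47 / 44.01 = 0.1925; mass C = 0.1925 × 12.01 = 2.311 g
mol H = 2 × (1.16 / 18.02) = 0.1287; mass H = 0.1287 × 1.008 = 0.1298 g
mass O = 5.52 − (2.441) = 3.079 g → mol O = 0.1924
Ratios (÷ 0.1287): C 1.495, H 1.000, O 1.495
×2: C 2.99, H 2.00, O 2.99 → C3H2O3

C3H2O3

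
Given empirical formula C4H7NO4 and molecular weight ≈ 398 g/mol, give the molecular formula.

Empirical-formula mass = 133.11 g/mol
n = 398 / 133.11 = 2.99 ≈ 3
Molecular formula = (C4H7NO4)3 = C12H21N3O12

C12H21N3O12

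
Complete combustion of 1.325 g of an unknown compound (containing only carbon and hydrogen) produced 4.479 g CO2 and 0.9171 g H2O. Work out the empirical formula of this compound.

mol C = 4.479 / 44.01 = 0.1018; mass C = 0.1018 × 12.01 = 1.222 g
mol H = 2 × (0.9171 / 18.02) = 0.1018; mass H = 0.1018 × 1.008 = 0.1026 g
Ratios (÷ 0.1018): C 1.000, H 1.000
Ratio ≈ 1:1, so the empirical formula is CH

CH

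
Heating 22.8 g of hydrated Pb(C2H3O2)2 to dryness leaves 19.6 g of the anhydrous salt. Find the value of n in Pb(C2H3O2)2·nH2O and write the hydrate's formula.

Mass of water lost = 22.8 − 19.6 = 3.2 g → 3.2 / 18.02 = 0.1776 mol H2O
Molar mass of Pb(C2H3O2)2 = 325.29 g/mol → mol Pb(C2H3O2)2 = 19.6 / 325.29 = 0.06025
n = 0.1776 / 0.06025 = 2.95 ≈ 3 → Pb(C2H3O2)2·3H2O

Pb(C2H3O2)2·3H2O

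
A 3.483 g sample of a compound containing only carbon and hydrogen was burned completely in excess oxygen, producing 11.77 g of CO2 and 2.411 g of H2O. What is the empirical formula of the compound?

CH

mol C = 11.77 / 44.01 = 0.2674; mass C = 0.2674 × 12.01 = 3.212 g
mol H = 2 × (2.411 / 18.02) = 0.2676; mass H = 0.2676 × 1.008 = 0.2697 g
Divide by the smallest (0.2674 mol C): C 1.000, H 1.001
≈ 1:1 → CH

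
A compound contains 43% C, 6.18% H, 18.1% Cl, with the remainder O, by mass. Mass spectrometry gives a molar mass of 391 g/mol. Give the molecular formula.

C14H24Cl2O8

Assume 100 g: 43 g C, 6.18 g H, 18.1 g Cl, 32.72 g O.
n(C) = 43/12.01 = 3.58, n(H) = 6.18/1.008 = 6.131, n(Cl) = 18.1/35.45 = 0.5106, n(O) = 32.72/16.00 = 2.045
Divide by the smallest (0.5106 mol Cl): C 7.012, H 12.008, Cl 1.000, O 4.005
→ C7H12ClO4
Empirical-formula mass = 195.62 g/mol
n = 391 / 195.62 = 2.00 ≈ 2
Molecular formula = (C7H12ClO4)×2 = C14H24Cl2O8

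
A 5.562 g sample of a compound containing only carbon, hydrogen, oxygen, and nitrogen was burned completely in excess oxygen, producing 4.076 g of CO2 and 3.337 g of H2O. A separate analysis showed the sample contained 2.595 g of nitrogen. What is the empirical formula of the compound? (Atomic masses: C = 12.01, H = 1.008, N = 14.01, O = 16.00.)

mol C = 4.076 / 44.01 = 0.09262; mass C = 0.09262 × 12.01 = 1.112 g
mol H = 2 × (3.337 / 18.02) = 0.3704; mass H = 0.3704 × 1.008 = 0.3733 g
mol N = 2.595 / 14.01 = 0.1852
mass O = 5.562 − (4.081) = 1.481 g → mol O = 0.09259
Ratios (÷ 0.09259): C 1.000, H 4.000, N 2.001, O 1.000
→ CH4N2O

CH4N2O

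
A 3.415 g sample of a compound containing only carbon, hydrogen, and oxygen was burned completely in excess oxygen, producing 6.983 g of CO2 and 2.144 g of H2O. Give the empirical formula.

C2H3O

mol C = 6.983 / 44.01 = 0.1587; mass C = 0.1587 × 12.01 = 1.906 g
mol H = 2 × (2.144 / 18.02) = 0.2380; mass H = 0.2380 × 1.008 = 0.2399 g
mass O = 3.415 − (2.145) = 1.270 g → mol O = 0.07935
Divide by the smallest (0.07935 mol O): C 2.000, H 2.999, O 1.000
Ratio ≈ 2:3:1, so the empirical formula is C2H3O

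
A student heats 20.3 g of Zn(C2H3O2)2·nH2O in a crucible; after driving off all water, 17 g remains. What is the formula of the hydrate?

Mass of water lost = 20.3 − 17 = 3.3 g → 3.3 / 18.02 = 0.1831 mol H2O
Molar mass of Zn(C2H3O2)2 = 183.47 g/mol → mol Zn(C2H3O2)2 = 17 / 183.47 = 0.09266
n = 0.1831 / 0.09266 = 1.98 ≈ 2 → Zn(C2H3O2)2·2H2O

Zn(C2H3O2)2·2H2O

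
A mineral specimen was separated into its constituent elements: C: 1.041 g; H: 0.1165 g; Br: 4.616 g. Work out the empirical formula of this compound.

Moles — C: 1.041 / 12.01 = 0.08668 mol; H: 0.1165 / 1.008 = 0.1156 mol; Br: 4.616 / 79.90 = 0.05777 mol
Ratios (÷ 0.05777): C 1.500, H 2.001, Br 1.000
Scaling by 2: C 3.00, H 4.00, Br 2.00 → C3H4Br2

C3H4Br2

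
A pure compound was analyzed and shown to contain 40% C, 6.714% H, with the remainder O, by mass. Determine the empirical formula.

CH2O

Assume 100 g: 40 g C, 6.714 g H, 53.286 g O.
n(C) = 40/12.01 = 3.331, n(H) = 6.714/1.008 = 6.661, n(O) = 53.286/16.00 = 3.33
Smallest is O at 3.33 mol; normalising gives C 1.000, H 2.000, O 1.000
≈ 1:2:1 → CH2O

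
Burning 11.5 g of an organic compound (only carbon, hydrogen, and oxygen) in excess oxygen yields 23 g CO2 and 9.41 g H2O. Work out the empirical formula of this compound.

C2H4O

mol C = 23 / 44.01 = 0.5226; mass C = 0.5226 × 12.01 = 6.277 g
mol H = 2 × (9.41 / 18.02) = 1.044; mass H = 1.044 × 1.008 = 1.053 g
mass O = 11.5 − (7.329) = 4.171 g → mol O = 0.2607
Divide by the smallest (0.2607 mol O): C 2.005, H 4.007, O 1.000
≈ 2:4:1 → C2H4O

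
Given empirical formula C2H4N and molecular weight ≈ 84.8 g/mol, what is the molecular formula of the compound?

Empirical-formula mass = 42.06 g/mol
n = 84.8 / 42.06 = 2.02 ≈ 2
Molecular formula = (C2H4N)2 = C4H8N2

C4H8N2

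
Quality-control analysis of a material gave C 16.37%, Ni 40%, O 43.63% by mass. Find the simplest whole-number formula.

C2NiO4

Assume 100 g: 16.37 g C, 40 g Ni, 43.63 g O.
Moles — C: 16.37 / 12.01 = 1.363 mol; Ni: 40 / 58.69 = 0.6815 mol; O: 43.63 / 16.00 = 2.727 mol
Smallest is Ni at 0.6815 mol; normalising gives C 2.000, Ni 1.000, O 4.001
≈ 2:1:4 → C2NiO4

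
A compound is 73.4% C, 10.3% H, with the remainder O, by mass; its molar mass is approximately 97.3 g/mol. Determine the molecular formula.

C6H10O

Assume 100 g: 73.4 g C, 10.3 g H, 16.3 g O.
C: 73.4 g ÷ 12.01 g/mol = 6.112 mol
H: 10.3 g ÷ 1.008 g/mol = 10.22 mol
O: 16.3 g ÷ 16.00 g/mol = 1.019 mol
Divide by the smallest (1.019 mol O): C 5.999, H 10.030, O 1.000
Ratio ≈ 6:10:1, so the empirical formula is C6H10O
Empirical-formula mass = 98.14 g/mol
n = 97.3 / 98.14 = 0.99 ≈ 1
Molecular formula = empirical formula = C6H10O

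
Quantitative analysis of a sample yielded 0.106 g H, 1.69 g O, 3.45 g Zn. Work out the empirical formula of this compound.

H2O2Zn

Moles — H: 0.106 / 1.008 = 0.1052 mol; O: 1.69 / 16.00 = 0.1056 mol; Zn: 3.45 / 65.38 = 0.05277 mol
Divide by the smallest (0.05277 mol Zn): H 1.993, O 2.002, Zn 1.000
Ratio ≈ 2:2:1, so the empirical formula is H2O2Zn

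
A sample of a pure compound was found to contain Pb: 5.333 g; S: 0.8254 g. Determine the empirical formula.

PbS

Pb: 5.333 g ÷ 207.2 g/mol = 0.02574 mol
S: 0.8254 g ÷ 32.07 g/mol = 0.02574 mol
Smallest is S at 0.02574 mol; normalising gives Pb 1.000, S 1.000
Ratio ≈ 1:1, so the empirical formula is PbS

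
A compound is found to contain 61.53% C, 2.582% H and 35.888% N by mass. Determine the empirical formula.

Assume 100 g: 61.53 g C, 2.582 g H, 35.888 g N.
C: 61.53 g ÷ 12.01 g/mol = 5.123 mol
H: 2.582 g ÷ 1.008 g/mol = 2.562 mol
N: 35.888 g ÷ 14.01 g/mol = 2.562 mol
Ratios (÷ 2.562): C 2.000, H 1.000, N 1.000
≈ 2:1:1 → C2HN

C2HN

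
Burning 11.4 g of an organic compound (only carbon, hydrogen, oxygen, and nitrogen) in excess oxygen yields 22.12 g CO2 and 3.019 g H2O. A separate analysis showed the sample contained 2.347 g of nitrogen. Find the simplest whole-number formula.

C3H2NO

mol C = 22.12 / 44.01 = 0.5026; mass C = 0.5026 × 12.01 = 6.036 g
mol H = 2 × (3.019 / 18.02) = 0.3351; mass H = 0.3351 × 1.008 = 0.3378 g
mol N = 2.347 / 14.01 = 0.1675
mass O = 11.4 − (8.721) = 2.679 g → mol O = 0.1674
Smallest is O at 0.1674 mol; normalising gives C 3.002, H 2.001, N 1.001, O 1.000
Ratio ≈ 3:2:1:1, so the empirical formula is C3H2NO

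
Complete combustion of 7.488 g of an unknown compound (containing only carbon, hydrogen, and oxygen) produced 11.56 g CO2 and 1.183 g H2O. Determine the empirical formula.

C2HO2

mol C = 11.56 / 44.01 = 0.2627; mass C = 0.2627 × 12.01 = 3.155 g
mol H = 2 × (1.183 / 18.02) = 0.1313; mass H = 0.1313 × 1.008 = 0.1323 g
mass O = 7.488 − (3.287) = 4.201 g → mol O = 0.2626
Divide by the smallest (0.1313 mol H): C 2.001, H 1.000, O 2.000
≈ 2:1:2 → C2HO2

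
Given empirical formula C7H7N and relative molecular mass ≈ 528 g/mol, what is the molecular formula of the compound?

Empirical-formula mass = 105.14 g/mol
n = 528 / 105.14 = 5.02 ≈ 5
Molecular formula = (C7H7N)5 = C35H35N5

C35H35N5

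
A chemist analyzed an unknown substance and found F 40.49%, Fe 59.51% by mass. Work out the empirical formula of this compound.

Assume 100 g: 40.49 g F, 59.51 g Fe.
n(F) = 40.49/19.00 = 2.131, n(Fe) = 59.51/55.85 = 1.066
Divide by the smallest (1.066 mol Fe): F 2.000, Fe 1.000
Ratio ≈ 2:1, so the empirical formula is F2Fe

F2Fe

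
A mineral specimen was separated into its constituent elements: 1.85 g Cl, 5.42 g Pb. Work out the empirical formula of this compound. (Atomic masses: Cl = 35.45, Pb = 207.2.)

Cl2Pb

Moles — Cl: 1.85 / 35.45 = 0.05219 mol; Pb: 5.42 / 207.2 = 0.02616 mol
Smallest is Pb at 0.02616 mol; normalising gives Cl 1.995, Pb 1.000
→ Cl2Pb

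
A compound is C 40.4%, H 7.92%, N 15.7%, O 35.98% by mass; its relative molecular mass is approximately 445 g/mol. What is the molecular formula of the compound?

C15H35N5O10

Assume 100 g: 40.4 g C, 7.92 g H, 15.7 g N, 35.98 g O.
Moles — C: 40.4 / 12.01 = 3.364 mol; H: 7.92 / 1.008 = 7.857 mol; N: 15.7 / 14.01 = 1.121 mol; O: 35.98 / 16.00 = 2.249 mol
Ratios (÷ 1.121): C 3.002, H 7.011, N 1.000, O 2.007
Ratio ≈ 3:7:1:2, so the empirical formula is C3H7NO2
Empirical-formula mass = 89.10 g/mol
n = 445 / 89.10 = 4.99 ≈ 5
Molecular formula = (C3H7NO2)×5 = C15H35N5O10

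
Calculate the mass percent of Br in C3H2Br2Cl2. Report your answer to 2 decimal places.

59.46%

Molar mass = 3(12.01) + 2(1.008) + 2(79.90) + 2(35.45) = 268.746 g/mol
Mass of Br per mole = 2 × 79.90 = 159.800 g
% Br = 159.800 / 268.746 × 100 = 59.46%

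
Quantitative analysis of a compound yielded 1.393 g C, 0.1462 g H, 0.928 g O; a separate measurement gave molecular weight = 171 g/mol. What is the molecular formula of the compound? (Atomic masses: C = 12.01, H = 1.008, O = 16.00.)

Moles — C: 1.393 / 12.01 = 0.116 mol; H: 0.1462 / 1.008 = 0.145 mol; O: 0.928 / 16.00 = 0.058 mol
Smallest is O at 0.058 mol; normalising gives C 2.000, H 2.501, O 1.000
×2: C 4.00, H 5.00, O 2.00 → C4H5O2
Empirical-formula mass = 85.08 g/mol
n = 171 / 85.08 = 2.01 ≈ 2
Molecular formula = (C4H5O2)×2 = C8H10O4

C8H10O4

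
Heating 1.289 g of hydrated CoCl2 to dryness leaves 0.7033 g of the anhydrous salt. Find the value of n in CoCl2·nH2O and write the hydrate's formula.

CoCl2·6H2O

Mass of water lost = 1.289 − 0.7033 = 0.5857 g → 0.5857 / 18.02 = 0.0325 mol H2O
Molar mass of CoCl2 = 129.83 g/mol → mol CoCl2 = 0.7033 / 129.83 = 0.005417
n = 0.0325 / 0.005417 = 6.00 ≈ 6 → CoCl2·6H2O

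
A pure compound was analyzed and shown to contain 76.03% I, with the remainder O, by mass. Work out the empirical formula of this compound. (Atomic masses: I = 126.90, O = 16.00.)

I2O5

Assume 100 g: 76.03 g I, 23.97 g O.
n(I) = 76.03/126.90 = 0.5991, n(O) = 23.97/16.00 = 1.498
Smallest is I at 0.5991 mol; normalising gives I 1.000, O 2.500
×2: I 2.00, O 5.00 → I2O5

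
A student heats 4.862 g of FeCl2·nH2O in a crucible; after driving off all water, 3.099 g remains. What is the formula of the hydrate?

Mass of water lost = 4.862 − 3.099 = 1.763 g → 1.763 / 18.02 = 0.09784 mol H2O
Molar mass of FeCl2 = 126.75 g/mol → mol FeCl2 = 3.099 / 126.75 = 0.02445
n = 0.09784 / 0.02445 = 4.00 ≈ 4 → FeCl2·4H2O

FeCl2·4H2O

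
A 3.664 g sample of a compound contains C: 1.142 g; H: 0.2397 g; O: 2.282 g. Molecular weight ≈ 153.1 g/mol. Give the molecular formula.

C4H10O6

n(C) = 1.142/12.01 = 0.09509, n(H) = 0.2397/1.008 = 0.2378, n(O) = 2.282/16.00 = 0.1426
Ratios (÷ 0.09509): C 1.000, H 2.501, O 1.500
×2: C 2.00, H 5.00, O 3.00 → C2H5O3
Empirical-formula mass = 77.06 g/mol
n = 153.1 / 77.06 = 1.99 ≈ 2
Molecular formula = (C2H5O3)×2 = C4H10O6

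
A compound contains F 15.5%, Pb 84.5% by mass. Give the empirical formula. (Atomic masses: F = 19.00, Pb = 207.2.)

F2Pb

Assume 100 g: 15.5 g F, 84.5 g Pb.
Moles — F: 15.5 / 19.00 = 0.8158 mol; Pb: 84.5 / 207.2 = 0.4078 mol
Smallest is Pb at 0.4078 mol; normalising gives F 2.000, Pb 1.000
→ F2Pb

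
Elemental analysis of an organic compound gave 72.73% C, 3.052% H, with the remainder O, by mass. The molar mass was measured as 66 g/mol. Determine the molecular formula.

Assume 100 g: 72.73 g C, 3.052 g H, 24.218 g O.
n(C) = 72.73/12.01 = 6.056, n(H) = 3.052/1.008 = 3.028, n(O) = 24.218/16.00 = 1.514
Smallest is O at 1.514 mol; normalising gives C 4.001, H 2.000, O 1.000
≈ 4:2:1 → C4H2O
Empirical-formula mass = 66.06 g/mol
n = 66 / 66.06 = 1.00 ≈ 1
Molecular formula = empirical formula = C4H2O

C4H2O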